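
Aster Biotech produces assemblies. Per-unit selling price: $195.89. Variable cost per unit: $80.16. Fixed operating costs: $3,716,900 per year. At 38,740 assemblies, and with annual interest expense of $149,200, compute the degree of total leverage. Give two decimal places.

7.26

At 38,740 units, contribution = 38,740 × $115.73 = $4,483,380.20.
EBIT = $4,483,380.20 − $3,716,900 = $766,480.20. Interest = $149,200.00.
DOL = $4,483,380.20 ÷ $766,480.20 = 5.8493; DFL = $766,480.20 ÷ $617,280.20 = 1.2417.
DCL = DOL × DFL = 5.8493 × 1.2417 = 7.2631.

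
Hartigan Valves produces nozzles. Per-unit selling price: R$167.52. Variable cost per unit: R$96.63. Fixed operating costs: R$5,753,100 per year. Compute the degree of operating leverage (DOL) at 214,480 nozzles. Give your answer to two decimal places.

1.61

Total contribution margin = 214,480 × R$70.89 = R$15,204,487.20.
EBIT = R$15,204,487.20 − R$5,753,100 = R$9,451,387.20.
Degree of operating leverage = R$15,204,487.20 / R$9,451,387.20 = 1.6087.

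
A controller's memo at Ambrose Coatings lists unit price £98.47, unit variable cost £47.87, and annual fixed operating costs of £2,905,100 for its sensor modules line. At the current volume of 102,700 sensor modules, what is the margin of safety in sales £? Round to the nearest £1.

Unit CM = price − variable cost = £98.47 − £47.87 = £50.60. Break-even units = £2,905,100 ÷ £50.60 = 57,413.04; break-even revenue = 57,413.04 × £98.47 = £5,653,462.39.
Actual sales revenue = 102,700 × £98.47 = £10,112,869.00.
Margin of safety = £10,112,869.00 − £5,653,462.39 = £4,459,407.

£4,459,407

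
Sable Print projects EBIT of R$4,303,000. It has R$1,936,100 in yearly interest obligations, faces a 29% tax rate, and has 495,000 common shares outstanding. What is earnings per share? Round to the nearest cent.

Interest = R$1,936,100.00, so EBT = R$4,303,000 − R$1,936,100.00 = R$2,366,900.00.
After tax at 29%: net income = R$2,366,900.00 × 0.71 = R$1,680,499.00.
EPS = R$1,680,499.00 ÷ 495,000 = R$3.39.

R$3.39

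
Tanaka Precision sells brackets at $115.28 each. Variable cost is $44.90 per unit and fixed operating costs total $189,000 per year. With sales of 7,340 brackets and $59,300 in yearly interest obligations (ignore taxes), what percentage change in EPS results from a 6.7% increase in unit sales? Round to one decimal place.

Total contribution margin = 7,340 × $70.38 = $516,589.20.
EBIT = $516,589.20 − $189,000 = $327,589.20.
Interest = $59,300.00, so EBIT − I = $268,289.20.
Degree of combined leverage = contribution ÷ (EBIT − I) = $516,589.20 ÷ $268,289.20 = 1.9255.
%ΔEPS = DCL × %ΔSales = 1.9255 × +6.7% = +12.9%.

+12.9%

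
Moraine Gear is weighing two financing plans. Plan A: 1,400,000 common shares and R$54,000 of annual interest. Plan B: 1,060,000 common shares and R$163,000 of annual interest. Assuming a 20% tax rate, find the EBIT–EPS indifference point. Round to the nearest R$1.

Set EPS_A = EPS_B: (EBIT − R$54,000)(1 − 0.20) ÷ 1,400,000 = (EBIT − R$163,000)(1 − 0.20) ÷ 1,060,000.
Cancelling (1 − t) and cross-multiplying: 1,060,000·(EBIT − 54,000) = 1,400,000·(EBIT − 163,000).
Solving, EBIT = (163,000·1,400,000 − 54,000·1,060,000) / (1,400,000 − 1,060,000) = 170,960,000,000 / 340,000 = 502,823.53.

R$502,824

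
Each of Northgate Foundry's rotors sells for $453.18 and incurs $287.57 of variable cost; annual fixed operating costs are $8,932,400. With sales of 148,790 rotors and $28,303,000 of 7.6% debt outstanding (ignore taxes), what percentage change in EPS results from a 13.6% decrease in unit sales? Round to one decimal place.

-24.7%

At 148,790 units, contribution = 148,790 × $165.61 = $24,641,111.90.
EBIT = $24,641,111.90 − $8,932,400 = $15,708,711.90.
After interest of $2,151,028.00, pre-tax earnings = $13,557,683.90.
DCL = total CM / (EBIT − I) = $24,641,111.90 / $13,557,683.90 = 1.8175.
%ΔEPS = DCL × %ΔSales = 1.8175 × -13.6% = -24.7%.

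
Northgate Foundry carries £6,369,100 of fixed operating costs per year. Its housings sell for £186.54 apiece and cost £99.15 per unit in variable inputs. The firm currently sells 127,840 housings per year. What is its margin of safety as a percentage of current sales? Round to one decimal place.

43.0%

Each unit contributes £186.54 − £99.15 = £87.39. Break-even units = £6,369,100 ÷ £87.39 = 72,881.34; break-even revenue = 72,881.34 × £186.54 = £13,595,284.52.
Current sales = 127,840 × £186.54 = £23,847,273.60.
Margin of safety = (£23,847,273.60 − £13,595,284.52) ÷ £23,847,273.60 = 43.0%.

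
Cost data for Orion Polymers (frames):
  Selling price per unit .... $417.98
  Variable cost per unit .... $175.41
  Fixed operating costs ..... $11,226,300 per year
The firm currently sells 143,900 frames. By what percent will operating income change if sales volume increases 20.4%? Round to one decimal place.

Total contribution margin = 143,900 × $242.57 = $34,905,823.00.
EBIT = $34,905,823.00 − $11,226,300 = $23,679,523.00.
So DOL = total CM / EBIT = $34,905,823.00 / $23,679,523.00 = 1.4741.
So EBIT moves 1.4741 × (+20.4%) = +30.1%.

+30.1%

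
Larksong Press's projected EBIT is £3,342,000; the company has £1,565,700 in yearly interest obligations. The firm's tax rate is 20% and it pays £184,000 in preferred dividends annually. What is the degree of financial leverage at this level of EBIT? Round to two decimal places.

2.16

Annual interest charges come to £1,565,700.00.
Pre-tax preferred-dividend burden = £184,000 ÷ (1 − 0.20) = £230,000.00.
DFL = EBIT ÷ [EBIT − I − D_p/(1−t)] = £3,342,000 ÷ [£3,342,000 − £1,565,700.00 − £230,000.00] = £3,342,000 ÷ £1,546,300.00 = 2.1613.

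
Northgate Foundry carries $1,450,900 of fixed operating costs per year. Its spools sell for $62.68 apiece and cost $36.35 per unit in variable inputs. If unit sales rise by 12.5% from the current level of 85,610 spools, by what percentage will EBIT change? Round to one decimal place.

Contribution at this volume is 85,610 × $26.33 = $2,254,111.30.
Operating income = contribution − fixed costs = $2,254,111.30 − $1,450,900 = $803,211.30.
DOL = contribution ÷ EBIT = $2,254,111.30 ÷ $803,211.30 = 2.8064.
%ΔEBIT = DOL × %ΔSales = 2.8064 × +12.5% = +35.1%.

+35.1%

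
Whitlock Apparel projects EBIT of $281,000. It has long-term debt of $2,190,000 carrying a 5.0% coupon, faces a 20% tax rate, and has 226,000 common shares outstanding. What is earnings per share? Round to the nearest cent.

Interest = $109,500.00, so EBT = $281,000 − $109,500.00 = $171,500.00.
Net income = $171,500.00 × (1 − 0.20) = $137,200.00.
EPS = $137,200.00 ÷ 226,000 = $0.61.

$0.61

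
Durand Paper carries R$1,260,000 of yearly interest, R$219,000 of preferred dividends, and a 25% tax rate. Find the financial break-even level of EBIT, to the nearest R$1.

Preferred dividends are paid after tax, so their pre-tax equivalent is R$219,000 ÷ (1 − 0.25) = R$292,000.00.
Financial break-even EBIT = interest + D_p ÷ (1 − t) = R$1,260,000 + R$292,000.00 = R$1,552,000.00.

R$1,552,000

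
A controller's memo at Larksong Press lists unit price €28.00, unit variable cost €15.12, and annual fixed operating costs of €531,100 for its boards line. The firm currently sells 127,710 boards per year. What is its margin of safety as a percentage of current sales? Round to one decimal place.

67.7%

Each unit contributes €28.00 − €15.12 = €12.88. Break-even units = €531,100 ÷ €12.88 = 41,234.47; break-even revenue = 41,234.47 × €28.00 = €1,154,565.22.
Actual sales revenue = 127,710 × €28.00 = €3,575,880.00.
Margin of safety = (€3,575,880.00 − €1,154,565.22) ÷ €3,575,880.00 = 67.7%.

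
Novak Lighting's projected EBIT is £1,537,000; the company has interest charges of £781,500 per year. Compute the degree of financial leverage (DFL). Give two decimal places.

Interest = £781,500.00.
Degree of financial leverage = EBIT / (EBIT − interest) = £1,537,000 / £755,500.00 = 2.0344.

2.03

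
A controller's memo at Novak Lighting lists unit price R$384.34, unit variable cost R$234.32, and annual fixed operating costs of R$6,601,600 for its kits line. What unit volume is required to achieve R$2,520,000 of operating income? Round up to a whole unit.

Unit CM = price − variable cost = R$384.34 − R$234.32 = R$150.02.
Units = (FC + target) / CM = (R$6,601,600 + R$2,520,000) / R$150.02 = 60,802.56, so 60,803 kits.

60,803 kits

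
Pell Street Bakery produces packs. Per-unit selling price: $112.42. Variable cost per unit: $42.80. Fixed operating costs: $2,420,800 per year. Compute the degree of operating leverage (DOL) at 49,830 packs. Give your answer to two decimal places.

3.31

Total contribution margin = 49,830 × $69.62 = $3,469,164.60.
Operating income = contribution − fixed costs = $3,469,164.60 − $2,420,800 = $1,048,364.60.
Degree of operating leverage = $3,469,164.60 / $1,048,364.60 = 3.3091.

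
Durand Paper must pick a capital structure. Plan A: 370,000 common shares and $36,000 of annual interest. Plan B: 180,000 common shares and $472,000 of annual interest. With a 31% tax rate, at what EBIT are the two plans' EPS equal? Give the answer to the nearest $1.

Set EPS_A = EPS_B: (EBIT − $36,000)(1 − 0.31) ÷ 370,000 = (EBIT − $472,000)(1 − 0.31) ÷ 180,000.
The (1 − t) factor cancels: (EBIT − 36,000) × 180,000 = (EBIT − 472,000) × 370,000.
Solving, EBIT = (472,000·370,000 − 36,000·180,000) / (370,000 − 180,000) = 168,160,000,000 / 190,000 = 885,052.63.

$885,053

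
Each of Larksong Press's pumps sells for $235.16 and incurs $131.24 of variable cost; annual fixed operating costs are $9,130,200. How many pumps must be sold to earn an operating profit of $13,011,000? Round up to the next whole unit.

213,061 pumps

Contribution margin per unit = $235.16 − $131.24 = $103.92.
Required volume = (fixed costs + target profit) ÷ CM = ($9,130,200 + $13,011,000) ÷ $103.92 = 213,060.05, so 213,061 pumps.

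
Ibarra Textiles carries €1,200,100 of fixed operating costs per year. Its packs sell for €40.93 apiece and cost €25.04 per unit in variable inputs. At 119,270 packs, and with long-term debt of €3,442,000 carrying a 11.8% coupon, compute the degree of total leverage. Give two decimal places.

6.56

At 119,270 units, contribution = 119,270 × €15.89 = €1,895,200.30.
EBIT = €1,895,200.30 − €1,200,100 = €695,100.30. Interest = €406,156.00.
DOL = €1,895,200.30 ÷ €695,100.30 = 2.7265; DFL = €695,100.30 ÷ €288,944.30 = 2.4057.
Combined leverage = 2.7265 × 2.4057 = 6.5591.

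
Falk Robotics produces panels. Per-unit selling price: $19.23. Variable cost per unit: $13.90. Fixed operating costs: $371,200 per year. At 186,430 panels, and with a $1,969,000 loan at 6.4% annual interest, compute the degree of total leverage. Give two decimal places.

At 186,430 units, contribution = 186,430 × $5.33 = $993,671.90.
Subtracting fixed costs: EBIT = $993,671.90 − $371,200 = $622,471.90. Interest = $126,016.00.
DOL = $993,671.90 ÷ $622,471.90 = 1.5963; DFL = $622,471.90 ÷ $496,455.90 = 1.2538.
Combined leverage = 1.5963 × 1.2538 = 2.0014.

2.00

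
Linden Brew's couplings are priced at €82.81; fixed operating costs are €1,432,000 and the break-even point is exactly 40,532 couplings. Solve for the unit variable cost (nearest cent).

€47.48

Contribution per unit must be FC / Q = €1,432,000 / 40,532 = €35.3301.
Variable cost per unit = €82.81 − €35.3301 = €47.48.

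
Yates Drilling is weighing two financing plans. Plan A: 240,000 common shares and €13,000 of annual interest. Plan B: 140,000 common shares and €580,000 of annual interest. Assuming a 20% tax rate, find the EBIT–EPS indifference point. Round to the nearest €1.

€1,373,800

Set EPS_A = EPS_B: (EBIT − €13,000)(1 − 0.20) ÷ 240,000 = (EBIT − €580,000)(1 − 0.20) ÷ 140,000.
Cancelling (1 − t) and cross-multiplying: 140,000·(EBIT − 13,000) = 240,000·(EBIT − 580,000).
Solving, EBIT = (580,000·240,000 − 13,000·140,000) / (240,000 − 140,000) = 137,380,000,000 / 100,000 = 1,373,800.00.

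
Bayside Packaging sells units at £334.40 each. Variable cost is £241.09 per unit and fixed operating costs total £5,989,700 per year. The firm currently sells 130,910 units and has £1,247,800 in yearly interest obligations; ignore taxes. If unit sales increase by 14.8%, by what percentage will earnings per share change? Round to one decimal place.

Contribution at this volume is 130,910 × £93.31 = £12,215,212.10.
Subtracting fixed costs: EBIT = £12,215,212.10 − £5,989,700 = £6,225,512.10.
After interest of £1,247,800.00, pre-tax earnings = £4,977,712.10.
Degree of combined leverage = contribution ÷ (EBIT − I) = £12,215,212.10 ÷ £4,977,712.10 = 2.4540.
EPS therefore changes by 2.4540 × (+14.8%) = +36.3%.

+36.3%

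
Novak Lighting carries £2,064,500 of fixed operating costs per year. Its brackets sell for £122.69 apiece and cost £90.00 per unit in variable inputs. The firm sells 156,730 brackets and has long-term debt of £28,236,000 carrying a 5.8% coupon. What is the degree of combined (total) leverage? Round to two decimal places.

Total contribution margin = 156,730 × £32.69 = £5,123,503.70.
Subtracting fixed costs: EBIT = £5,123,503.70 − £2,064,500 = £3,059,003.70. Interest = £1,637,688.00, so EBIT − I = £1,421,315.70.
DCL = contribution ÷ (EBIT − I) = £5,123,503.70 ÷ £1,421,315.70 = 3.6048.

3.60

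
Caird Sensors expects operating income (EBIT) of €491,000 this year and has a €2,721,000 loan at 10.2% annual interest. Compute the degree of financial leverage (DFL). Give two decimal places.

2.30

Interest = €277,542.00.
DFL = EBIT ÷ (EBIT − I) = €491,000 ÷ (€491,000 − €277,542.00) = €491,000 ÷ €213,458.00 = 2.3002.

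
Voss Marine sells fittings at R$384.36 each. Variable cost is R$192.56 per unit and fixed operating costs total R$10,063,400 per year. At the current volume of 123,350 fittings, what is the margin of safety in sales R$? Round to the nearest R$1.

Unit CM = price − variable cost = R$384.36 − R$192.56 = R$191.80. Break-even units = R$10,063,400 ÷ R$191.80 = 52,468.20; break-even revenue = 52,468.20 × R$384.36 = R$20,166,675.83.
Actual sales revenue = 123,350 × R$384.36 = R$47,410,806.00.
Margin of safety = R$47,410,806.00 − R$20,166,675.83 = R$27,244,130.

R$27,244,130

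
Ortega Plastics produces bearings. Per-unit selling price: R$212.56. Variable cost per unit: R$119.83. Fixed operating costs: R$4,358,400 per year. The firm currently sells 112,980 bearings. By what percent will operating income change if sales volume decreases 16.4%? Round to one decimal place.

-28.1%

Total contribution margin = 112,980 × R$92.73 = R$10,476,635.40.
Subtracting fixed costs: EBIT = R$10,476,635.40 − R$4,358,400 = R$6,118,235.40.
Degree of operating leverage = R$10,476,635.40 / R$6,118,235.40 = 1.7124.
Operating income changes by 1.7124 × -16.4% = -28.1%.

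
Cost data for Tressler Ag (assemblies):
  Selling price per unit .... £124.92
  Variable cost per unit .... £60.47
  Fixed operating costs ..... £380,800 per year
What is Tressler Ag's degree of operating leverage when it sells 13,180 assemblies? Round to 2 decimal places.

1.81

At 13,180 units, contribution = 13,180 × £64.45 = £849,451.00.
Operating income = contribution − fixed costs = £849,451.00 − £380,800 = £468,651.00.
So DOL = total CM / EBIT = £849,451.00 / £468,651.00 = 1.8125.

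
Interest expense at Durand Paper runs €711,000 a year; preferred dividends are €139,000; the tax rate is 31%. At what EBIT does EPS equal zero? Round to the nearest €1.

Preferred dividends are paid after tax, so their pre-tax equivalent is €139,000 ÷ (1 − 0.31) = €201,449.28.
EPS = 0 when EBIT covers interest plus the pre-tax preferred burden: €711,000 + €201,449.28 = €912,449.28.

€912,449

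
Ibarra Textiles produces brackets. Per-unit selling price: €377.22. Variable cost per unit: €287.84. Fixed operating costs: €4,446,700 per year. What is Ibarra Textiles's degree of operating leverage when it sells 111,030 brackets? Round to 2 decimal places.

Contribution at this volume is 111,030 × €89.38 = €9,923,861.40.
Subtracting fixed costs: EBIT = €9,923,861.40 − €4,446,700 = €5,477,161.40.
Degree of operating leverage = €9,923,861.40 / €5,477,161.40 = 1.8119.

1.81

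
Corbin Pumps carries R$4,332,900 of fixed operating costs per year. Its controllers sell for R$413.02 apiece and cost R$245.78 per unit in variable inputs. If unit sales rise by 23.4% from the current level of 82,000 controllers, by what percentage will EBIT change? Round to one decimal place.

+34.2%

Contribution at this volume is 82,000 × R$167.24 = R$13,713,680.00.
Subtracting fixed costs: EBIT = R$13,713,680.00 − R$4,332,900 = R$9,380,780.00.
DOL = contribution ÷ EBIT = R$13,713,680.00 ÷ R$9,380,780.00 = 1.4619.
Operating income changes by 1.4619 × +23.4% = +34.2%.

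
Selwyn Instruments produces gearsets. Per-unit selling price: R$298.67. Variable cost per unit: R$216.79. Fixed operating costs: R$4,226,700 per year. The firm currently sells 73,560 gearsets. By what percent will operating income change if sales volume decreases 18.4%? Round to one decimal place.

Contribution at this volume is 73,560 × R$81.88 = R$6,023,092.80.
Operating income = contribution − fixed costs = R$6,023,092.80 − R$4,226,700 = R$1,796,392.80.
Degree of operating leverage = R$6,023,092.80 / R$1,796,392.80 = 3.3529.
So EBIT moves 3.3529 × (-18.4%) = -61.7%.

-61.7%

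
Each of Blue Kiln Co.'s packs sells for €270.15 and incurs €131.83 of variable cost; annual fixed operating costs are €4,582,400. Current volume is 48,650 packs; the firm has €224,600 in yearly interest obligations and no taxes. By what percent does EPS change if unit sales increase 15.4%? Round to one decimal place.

+53.9%

At 48,650 units, contribution = 48,650 × €138.32 = €6,729,268.00.
Subtracting fixed costs: EBIT = €6,729,268.00 − €4,582,400 = €2,146,868.00.
Interest = €224,600.00, so EBIT − I = €1,922,268.00.
Degree of combined leverage = contribution ÷ (EBIT − I) = €6,729,268.00 ÷ €1,922,268.00 = 3.5007.
%ΔEPS = DCL × %ΔSales = 3.5007 × +15.4% = +53.9%.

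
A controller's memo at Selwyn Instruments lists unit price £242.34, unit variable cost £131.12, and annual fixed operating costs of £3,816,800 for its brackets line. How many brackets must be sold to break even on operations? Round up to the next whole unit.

Contribution margin per unit = £242.34 − £131.12 = £111.22.
Break-even volume = fixed costs ÷ CM per unit = £3,816,800 ÷ £111.22 = 34,317.57, so 34,318 brackets.

34,318 brackets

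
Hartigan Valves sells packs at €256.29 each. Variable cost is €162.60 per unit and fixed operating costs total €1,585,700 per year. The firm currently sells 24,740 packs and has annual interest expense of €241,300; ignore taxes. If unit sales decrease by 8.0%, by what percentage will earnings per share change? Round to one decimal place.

-37.8%

Contribution at this volume is 24,740 × €93.69 = €2,317,890.60.
Subtracting fixed costs: EBIT = €2,317,890.60 − €1,585,700 = €732,190.60.
Interest = €241,300.00, so EBIT − I = €490,890.60.
DCL = total CM / (EBIT − I) = €2,317,890.60 / €490,890.60 = 4.7218.
%ΔEPS = DCL × %ΔSales = 4.7218 × -8.0% = -37.8%.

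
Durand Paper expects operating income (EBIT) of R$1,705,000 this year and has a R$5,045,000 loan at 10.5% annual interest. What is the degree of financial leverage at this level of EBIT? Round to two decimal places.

1.45

Interest = R$529,725.00.
DFL = EBIT ÷ (EBIT − I) = R$1,705,000 ÷ (R$1,705,000 − R$529,725.00) = R$1,705,000 ÷ R$1,175,275.00 = 1.4507.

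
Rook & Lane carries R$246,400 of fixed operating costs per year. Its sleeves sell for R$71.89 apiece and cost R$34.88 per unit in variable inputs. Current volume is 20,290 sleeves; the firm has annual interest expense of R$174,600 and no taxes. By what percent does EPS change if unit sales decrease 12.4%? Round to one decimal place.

Contribution at this volume is 20,290 × R$37.01 = R$750,932.90.
EBIT = R$750,932.90 − R$246,400 = R$504,532.90.
After interest of R$174,600.00, pre-tax earnings = R$329,932.90.
DCL = total CM / (EBIT − I) = R$750,932.90 / R$329,932.90 = 2.2760.
EPS therefore changes by 2.2760 × (-12.4%) = -28.2%.

-28.2%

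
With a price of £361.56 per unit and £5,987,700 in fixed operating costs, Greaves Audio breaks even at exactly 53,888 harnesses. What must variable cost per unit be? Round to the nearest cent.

£250.45

Contribution per unit must be FC / Q = £5,987,700 / 53,888 = £111.1138.
Variable cost per unit = £361.56 − £111.1138 = £250.45.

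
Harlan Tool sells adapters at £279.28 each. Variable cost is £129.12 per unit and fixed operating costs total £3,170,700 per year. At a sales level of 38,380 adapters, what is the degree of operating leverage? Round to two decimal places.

2.22

Total contribution margin = 38,380 × £150.16 = £5,763,140.80.
Operating income = contribution − fixed costs = £5,763,140.80 − £3,170,700 = £2,592,440.80.
Degree of operating leverage = £5,763,140.80 / £2,592,440.80 = 2.2231.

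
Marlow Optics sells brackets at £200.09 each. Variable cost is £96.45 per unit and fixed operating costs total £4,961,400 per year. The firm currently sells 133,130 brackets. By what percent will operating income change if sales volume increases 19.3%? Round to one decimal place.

+30.1%

At 133,130 units, contribution = 133,130 × £103.64 = £13,797,593.20.
Subtracting fixed costs: EBIT = £13,797,593.20 − £4,961,400 = £8,836,193.20.
DOL = contribution ÷ EBIT = £13,797,593.20 ÷ £8,836,193.20 = 1.5615.
Operating income changes by 1.5615 × +19.3% = +30.1%.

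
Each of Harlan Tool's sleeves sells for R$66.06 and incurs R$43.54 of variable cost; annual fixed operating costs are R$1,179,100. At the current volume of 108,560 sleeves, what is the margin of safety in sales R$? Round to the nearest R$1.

R$3,712,710

Each unit contributes R$66.06 − R$43.54 = R$22.52. Break-even units = R$1,179,100 ÷ R$22.52 = 52,357.90; break-even revenue = 52,357.90 × R$66.06 = R$3,458,763.14.
Current sales = 108,560 × R$66.06 = R$7,171,473.60.
Margin of safety = R$7,171,473.60 − R$3,458,763.14 = R$3,712,710.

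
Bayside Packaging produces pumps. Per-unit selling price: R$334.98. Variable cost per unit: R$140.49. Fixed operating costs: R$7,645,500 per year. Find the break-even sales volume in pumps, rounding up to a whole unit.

Contribution margin per unit = R$334.98 − R$140.49 = R$194.49.
Break-even volume = fixed costs ÷ CM per unit = R$7,645,500 ÷ R$194.49 = 39,310.50, so 39,311 pumps.

39,311 pumps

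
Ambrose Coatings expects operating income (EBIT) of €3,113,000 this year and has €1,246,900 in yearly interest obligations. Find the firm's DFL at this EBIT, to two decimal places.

Annual interest charges come to €1,246,900.00.
DFL = EBIT ÷ (EBIT − I) = €3,113,000 ÷ (€3,113,000 − €1,246,900.00) = €3,113,000 ÷ €1,866,100.00 = 1.6682.

1.67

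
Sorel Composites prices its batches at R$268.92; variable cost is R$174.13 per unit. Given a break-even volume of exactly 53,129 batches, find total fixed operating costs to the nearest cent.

Each unit contributes R$268.92 − R$174.13 = R$94.79.
Fixed costs = break-even units × CM = 53,129 × R$94.79 = R$5,036,097.91.

R$5,036,097.91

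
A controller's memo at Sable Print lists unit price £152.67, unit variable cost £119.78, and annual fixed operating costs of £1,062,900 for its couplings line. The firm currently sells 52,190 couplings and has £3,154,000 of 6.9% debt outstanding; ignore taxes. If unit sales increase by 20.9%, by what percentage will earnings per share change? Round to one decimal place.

Total contribution margin = 52,190 × £32.89 = £1,716,529.10.
Operating income = contribution − fixed costs = £1,716,529.10 − £1,062,900 = £653,629.10.
After interest of £217,626.00, pre-tax earnings = £436,003.10.
DCL = total CM / (EBIT − I) = £1,716,529.10 / £436,003.10 = 3.9370.
EPS therefore changes by 3.9370 × (+20.9%) = +82.3%.

+82.3%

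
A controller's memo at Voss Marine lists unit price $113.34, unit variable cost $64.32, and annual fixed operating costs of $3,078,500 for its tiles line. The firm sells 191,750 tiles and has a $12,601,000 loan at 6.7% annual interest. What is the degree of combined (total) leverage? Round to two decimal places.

Total contribution margin = 191,750 × $49.02 = $9,399,585.00.
Operating income = contribution − fixed costs = $9,399,585.00 − $3,078,500 = $6,321,085.00. Interest = $844,267.00, so EBIT − I = $5,476,818.00.
DCL = contribution ÷ (EBIT − I) = $9,399,585.00 ÷ $5,476,818.00 = 1.7162.

1.72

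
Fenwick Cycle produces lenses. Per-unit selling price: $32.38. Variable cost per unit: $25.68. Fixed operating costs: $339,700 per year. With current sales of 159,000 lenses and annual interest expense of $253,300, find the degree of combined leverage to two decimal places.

2.26

Total contribution margin = 159,000 × $6.70 = $1,065,300.00.
Subtracting fixed costs: EBIT = $1,065,300.00 − $339,700 = $725,600.00. Interest = $253,300.00.
DOL = $1,065,300.00 ÷ $725,600.00 = 1.4682; DFL = $725,600.00 ÷ $472,300.00 = 1.5363.
Combined leverage = 1.4682 × 1.5363 = 2.2556.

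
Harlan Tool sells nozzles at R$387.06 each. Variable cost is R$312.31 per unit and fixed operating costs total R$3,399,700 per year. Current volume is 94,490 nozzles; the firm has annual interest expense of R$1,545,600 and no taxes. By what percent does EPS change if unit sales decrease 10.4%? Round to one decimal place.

Total contribution margin = 94,490 × R$74.75 = R$7,063,127.50.
Operating income = contribution − fixed costs = R$7,063,127.50 − R$3,399,700 = R$3,663,427.50.
Interest = R$1,545,600.00, so EBIT − I = R$2,117,827.50.
Degree of combined leverage = contribution ÷ (EBIT − I) = R$7,063,127.50 ÷ R$2,117,827.50 = 3.3351.
EPS therefore changes by 3.3351 × (-10.4%) = -34.7%.

-34.7%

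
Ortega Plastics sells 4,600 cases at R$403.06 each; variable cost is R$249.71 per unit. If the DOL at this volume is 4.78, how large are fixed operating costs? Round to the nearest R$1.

Total contribution margin = 4,600 × R$153.35 = R$705,410.00.
Since DOL = CM ÷ EBIT, EBIT = R$705,410.00 ÷ 4.78 = R$147,575.31.
Fixed costs = CM − EBIT = R$705,410.00 − R$147,575.31 = R$557,835.

R$557,835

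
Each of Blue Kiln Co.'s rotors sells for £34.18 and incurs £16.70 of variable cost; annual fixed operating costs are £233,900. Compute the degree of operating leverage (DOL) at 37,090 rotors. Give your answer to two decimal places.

Contribution at this volume is 37,090 × £17.48 = £648,333.20.
EBIT = £648,333.20 − £233,900 = £414,433.20.
DOL = contribution ÷ EBIT = £648,333.20 ÷ £414,433.20 = 1.5644.

1.56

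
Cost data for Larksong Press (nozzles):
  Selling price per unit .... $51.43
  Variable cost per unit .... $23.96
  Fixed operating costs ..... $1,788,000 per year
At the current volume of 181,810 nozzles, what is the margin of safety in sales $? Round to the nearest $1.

$6,002,951

Contribution margin per unit = $51.43 − $23.96 = $27.47. Break-even units = $1,788,000 ÷ $27.47 = 65,089.19; break-even revenue = 65,089.19 × $51.43 = $3,347,536.95.
Current sales = 181,810 × $51.43 = $9,350,488.30.
Margin of safety = $9,350,488.30 − $3,347,536.95 = $6,002,951.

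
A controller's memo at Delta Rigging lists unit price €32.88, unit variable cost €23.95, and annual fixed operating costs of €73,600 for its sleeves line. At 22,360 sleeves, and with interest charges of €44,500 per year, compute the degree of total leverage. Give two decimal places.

2.45

At 22,360 units, contribution = 22,360 × €8.93 = €199,674.80.
EBIT = €199,674.80 − €73,600 = €126,074.80. Interest = €44,500.00, so EBIT − I = €81,574.80.
DCL = contribution ÷ (EBIT − I) = €199,674.80 ÷ €81,574.80 = 2.4478.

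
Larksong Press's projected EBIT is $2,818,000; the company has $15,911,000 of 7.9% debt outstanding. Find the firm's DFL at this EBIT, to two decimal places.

1.81

Interest = $1,256,969.00.
Degree of financial leverage = EBIT / (EBIT − interest) = $2,818,000 / $1,561,031.00 = 1.8052.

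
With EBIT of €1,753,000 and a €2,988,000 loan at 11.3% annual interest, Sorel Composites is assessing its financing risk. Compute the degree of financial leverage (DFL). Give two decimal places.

Annual interest charges come to €337,644.00.
DFL = EBIT ÷ (EBIT − I) = €1,753,000 ÷ (€1,753,000 − €337,644.00) = €1,753,000 ÷ €1,415,356.00 = 1.2386.

1.24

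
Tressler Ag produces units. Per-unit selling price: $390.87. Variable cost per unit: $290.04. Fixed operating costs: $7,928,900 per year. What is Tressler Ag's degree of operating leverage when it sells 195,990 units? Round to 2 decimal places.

Total contribution margin = 195,990 × $100.83 = $19,761,671.70.
EBIT = $19,761,671.70 − $7,928,900 = $11,832,771.70.
Degree of operating leverage = $19,761,671.70 / $11,832,771.70 = 1.6701.

1.67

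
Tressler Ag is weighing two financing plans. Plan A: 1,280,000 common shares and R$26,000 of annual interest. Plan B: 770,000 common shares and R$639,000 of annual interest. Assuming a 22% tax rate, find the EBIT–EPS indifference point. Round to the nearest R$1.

Set EPS_A = EPS_B: (EBIT − R$26,000)(1 − 0.22) ÷ 1,280,000 = (EBIT − R$639,000)(1 − 0.22) ÷ 770,000.
The (1 − t) factor cancels: (EBIT − 26,000) × 770,000 = (EBIT − 639,000) × 1,280,000.
EBIT × (1,280,000 − 770,000) = 639,000 × 1,280,000 − 26,000 × 770,000 = 797,900,000,000, so EBIT = 797,900,000,000 ÷ 510,000 = 1,564,509.80.

R$1,564,510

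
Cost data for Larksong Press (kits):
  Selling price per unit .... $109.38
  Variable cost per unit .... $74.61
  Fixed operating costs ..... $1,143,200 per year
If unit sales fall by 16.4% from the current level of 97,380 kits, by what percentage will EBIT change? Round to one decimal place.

-24.8%

At 97,380 units, contribution = 97,380 × $34.77 = $3,385,902.60.
Operating income = contribution − fixed costs = $3,385,902.60 − $1,143,200 = $2,242,702.60.
DOL = contribution ÷ EBIT = $3,385,902.60 ÷ $2,242,702.60 = 1.5097.
So EBIT moves 1.5097 × (-16.4%) = -24.8%.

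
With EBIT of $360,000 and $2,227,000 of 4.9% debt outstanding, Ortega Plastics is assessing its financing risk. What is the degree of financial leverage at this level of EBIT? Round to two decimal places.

Interest = $109,123.00.
DFL = EBIT ÷ (EBIT − I) = $360,000 ÷ ($360,000 − $109,123.00) = $360,000 ÷ $250,877.00 = 1.4350.

1.43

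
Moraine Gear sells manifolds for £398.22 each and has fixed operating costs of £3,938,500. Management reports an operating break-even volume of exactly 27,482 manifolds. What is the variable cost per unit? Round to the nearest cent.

£254.91

Contribution per unit must be FC / Q = £3,938,500 / 27,482 = £143.3120.
Variable cost per unit = £398.22 − £143.3120 = £254.91.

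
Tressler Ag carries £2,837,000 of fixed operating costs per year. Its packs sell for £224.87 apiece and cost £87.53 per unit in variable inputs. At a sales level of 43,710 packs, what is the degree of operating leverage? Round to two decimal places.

At 43,710 units, contribution = 43,710 × £137.34 = £6,003,131.40.
Operating income = contribution − fixed costs = £6,003,131.40 − £2,837,000 = £3,166,131.40.
Degree of operating leverage = £6,003,131.40 / £3,166,131.40 = 1.8960.

1.90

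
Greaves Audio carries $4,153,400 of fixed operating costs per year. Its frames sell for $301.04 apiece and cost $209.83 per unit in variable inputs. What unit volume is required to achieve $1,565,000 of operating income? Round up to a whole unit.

Unit CM = price − variable cost = $301.04 − $209.83 = $91.21.
Units = (FC + target) / CM = ($4,153,400 + $1,565,000) / $91.21 = 62,694.88, so 62,695 frames.

62,695 frames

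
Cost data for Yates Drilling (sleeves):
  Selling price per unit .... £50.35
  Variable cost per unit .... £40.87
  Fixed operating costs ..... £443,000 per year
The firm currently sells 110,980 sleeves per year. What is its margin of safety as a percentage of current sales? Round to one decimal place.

57.9%

Contribution margin per unit = £50.35 − £40.87 = £9.48. Break-even units = £443,000 ÷ £9.48 = 46,729.96; break-even revenue = 46,729.96 × £50.35 = £2,352,853.38.
Actual sales revenue = 110,980 × £50.35 = £5,587,843.00.
Margin of safety = (£5,587,843.00 − £2,352,853.38) ÷ £5,587,843.00 = 57.9%.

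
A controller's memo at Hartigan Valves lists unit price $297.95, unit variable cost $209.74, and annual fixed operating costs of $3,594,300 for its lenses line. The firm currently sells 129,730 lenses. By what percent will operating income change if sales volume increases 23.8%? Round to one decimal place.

Total contribution margin = 129,730 × $88.21 = $11,443,483.30.
EBIT = $11,443,483.30 − $3,594,300 = $7,849,183.30.
Degree of operating leverage = $11,443,483.30 / $7,849,183.30 = 1.4579.
%ΔEBIT = DOL × %ΔSales = 1.4579 × +23.8% = +34.7%.

+34.7%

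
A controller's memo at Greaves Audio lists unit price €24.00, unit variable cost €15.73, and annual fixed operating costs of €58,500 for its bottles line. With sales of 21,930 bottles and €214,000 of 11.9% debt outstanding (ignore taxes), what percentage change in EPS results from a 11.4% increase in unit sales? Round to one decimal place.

+21.2%

Contribution at this volume is 21,930 × €8.27 = €181,361.10.
Subtracting fixed costs: EBIT = €181,361.10 − €58,500 = €122,861.10.
After interest of €25,466.00, pre-tax earnings = €97,395.10.
DCL = total CM / (EBIT − I) = €181,361.10 / €97,395.10 = 1.8621.
%ΔEPS = DCL × %ΔSales = 1.8621 × +11.4% = +21.2%.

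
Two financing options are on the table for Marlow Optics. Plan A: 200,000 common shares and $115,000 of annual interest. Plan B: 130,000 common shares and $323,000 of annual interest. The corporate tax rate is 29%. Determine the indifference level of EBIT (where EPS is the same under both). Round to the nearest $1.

$709,286

At indifference, (EBIT − 115,000)(1 − t)/200,000 = (EBIT − 323,000)(1 − t)/130,000.
The (1 − t) factor cancels: (EBIT − 115,000) × 130,000 = (EBIT − 323,000) × 200,000.
EBIT × (200,000 − 130,000) = 323,000 × 200,000 − 115,000 × 130,000 = 49,650,000,000, so EBIT = 49,650,000,000 ÷ 70,000 = 709,285.71.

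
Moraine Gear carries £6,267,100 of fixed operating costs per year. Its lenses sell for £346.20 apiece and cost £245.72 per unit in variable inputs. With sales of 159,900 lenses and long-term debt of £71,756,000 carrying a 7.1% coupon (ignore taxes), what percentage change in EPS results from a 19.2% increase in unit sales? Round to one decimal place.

Total contribution margin = 159,900 × £100.48 = £16,066,752.00.
Subtracting fixed costs: EBIT = £16,066,752.00 − £6,267,100 = £9,799,652.00.
Interest = £5,094,676.00, so EBIT − I = £4,704,976.00.
DCL = total CM / (EBIT − I) = £16,066,752.00 / £4,704,976.00 = 3.4148.
EPS therefore changes by 3.4148 × (+19.2%) = +65.6%.

+65.6%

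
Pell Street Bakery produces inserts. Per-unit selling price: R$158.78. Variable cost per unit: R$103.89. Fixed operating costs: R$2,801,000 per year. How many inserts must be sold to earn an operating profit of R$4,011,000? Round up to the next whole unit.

Unit CM = price − variable cost = R$158.78 − R$103.89 = R$54.89.
Units = (FC + target) / CM = (R$2,801,000 + R$4,011,000) / R$54.89 = 124,102.75, so 124,103 inserts.

124,103 inserts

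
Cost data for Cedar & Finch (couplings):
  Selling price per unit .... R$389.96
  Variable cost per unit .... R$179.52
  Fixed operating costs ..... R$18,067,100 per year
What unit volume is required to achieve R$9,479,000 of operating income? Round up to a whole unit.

130,898 couplings

Each unit contributes R$389.96 − R$179.52 = R$210.44.
Units = (FC + target) / CM = (R$18,067,100 + R$9,479,000) / R$210.44 = 130,897.64, so 130,898 couplings.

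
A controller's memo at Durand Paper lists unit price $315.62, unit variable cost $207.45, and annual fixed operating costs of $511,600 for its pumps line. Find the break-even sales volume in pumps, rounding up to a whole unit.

4,730 pumps

Each unit contributes $315.62 − $207.45 = $108.17.
Units to break even: $511,600 ÷ $108.17 = 4,729.59, rounded up to 4,730.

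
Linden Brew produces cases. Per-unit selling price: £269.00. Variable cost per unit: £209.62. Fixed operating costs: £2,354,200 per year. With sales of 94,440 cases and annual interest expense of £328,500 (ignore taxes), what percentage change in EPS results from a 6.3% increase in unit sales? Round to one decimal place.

At 94,440 units, contribution = 94,440 × £59.38 = £5,607,847.20.
Operating income = contribution − fixed costs = £5,607,847.20 − £2,354,200 = £3,253,647.20.
After interest of £328,500.00, pre-tax earnings = £2,925,147.20.
DCL = total CM / (EBIT − I) = £5,607,847.20 / £2,925,147.20 = 1.9171.
EPS therefore changes by 1.9171 × (+6.3%) = +12.1%.

+12.1%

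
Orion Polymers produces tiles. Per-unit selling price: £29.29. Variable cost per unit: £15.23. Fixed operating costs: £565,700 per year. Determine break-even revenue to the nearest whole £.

CM per unit = £29.29 − £15.23 = £14.06; CM ratio = £14.06 / £29.29 = 0.4800.
Break-even revenue = fixed costs × price ÷ CM = £565,700 × £29.29 ÷ £14.06 = £1,178,475.

£1,178,475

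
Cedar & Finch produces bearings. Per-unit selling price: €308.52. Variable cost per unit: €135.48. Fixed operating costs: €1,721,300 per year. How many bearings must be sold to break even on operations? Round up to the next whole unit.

9,948 bearings

Each unit contributes €308.52 − €135.48 = €173.04.
Break-even Q = €1,721,300 / €173.04 = 9,947.41 → 9,948 bearings.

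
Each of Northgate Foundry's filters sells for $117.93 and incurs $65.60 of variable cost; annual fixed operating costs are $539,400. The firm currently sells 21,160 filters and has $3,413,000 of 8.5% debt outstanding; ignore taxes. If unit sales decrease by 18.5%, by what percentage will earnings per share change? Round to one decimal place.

-73.7%

Total contribution margin = 21,160 × $52.33 = $1,107,302.80.
Subtracting fixed costs: EBIT = $1,107,302.80 − $539,400 = $567,902.80.
After interest of $290,105.00, pre-tax earnings = $277,797.80.
DCL = total CM / (EBIT − I) = $1,107,302.80 / $277,797.80 = 3.9860.
EPS therefore changes by 3.9860 × (-18.5%) = -73.7%.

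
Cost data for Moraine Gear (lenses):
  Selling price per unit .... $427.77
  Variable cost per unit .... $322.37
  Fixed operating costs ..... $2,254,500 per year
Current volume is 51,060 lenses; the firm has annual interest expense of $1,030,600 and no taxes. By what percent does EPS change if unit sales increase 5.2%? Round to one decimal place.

+13.3%

At 51,060 units, contribution = 51,060 × $105.40 = $5,381,724.00.
EBIT = $5,381,724.00 − $2,254,500 = $3,127,224.00.
Interest = $1,030,600.00, so EBIT − I = $2,096,624.00.
Degree of combined leverage = contribution ÷ (EBIT − I) = $5,381,724.00 ÷ $2,096,624.00 = 2.5669.
EPS therefore changes by 2.5669 × (+5.2%) = +13.3%.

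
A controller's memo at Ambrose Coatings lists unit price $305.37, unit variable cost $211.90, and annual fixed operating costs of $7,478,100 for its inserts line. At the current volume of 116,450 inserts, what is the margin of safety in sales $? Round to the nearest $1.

Contribution margin per unit = $305.37 − $211.90 = $93.47. Break-even units = $7,478,100 ÷ $93.47 = 80,005.35; break-even revenue = 80,005.35 × $305.37 = $24,431,233.52.
Actual sales revenue = 116,450 × $305.37 = $35,560,336.50.
Margin of safety = $35,560,336.50 − $24,431,233.52 = $11,129,103.

$11,129,103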